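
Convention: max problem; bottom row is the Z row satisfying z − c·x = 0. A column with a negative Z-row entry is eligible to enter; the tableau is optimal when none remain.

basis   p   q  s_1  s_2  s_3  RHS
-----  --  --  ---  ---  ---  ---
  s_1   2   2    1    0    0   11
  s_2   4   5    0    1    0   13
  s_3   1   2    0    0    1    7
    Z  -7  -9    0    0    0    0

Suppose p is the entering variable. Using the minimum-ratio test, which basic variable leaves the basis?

Column p entries and ratios — s_1: 11/2 = 11/2; s_2: 13/4 = 13/4; s_3: 7/1 = 7.
Smallest ratio is 13/4 in the row of s_2, so s_2 leaves.

s_2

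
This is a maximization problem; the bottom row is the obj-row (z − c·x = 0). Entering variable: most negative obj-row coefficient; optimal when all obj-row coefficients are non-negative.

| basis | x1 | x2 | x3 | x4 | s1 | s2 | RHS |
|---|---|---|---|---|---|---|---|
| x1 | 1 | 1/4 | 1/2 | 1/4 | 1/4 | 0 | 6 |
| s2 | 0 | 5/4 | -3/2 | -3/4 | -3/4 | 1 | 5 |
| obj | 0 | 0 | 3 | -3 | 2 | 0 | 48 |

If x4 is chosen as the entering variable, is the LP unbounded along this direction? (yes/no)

no

Column x4 has positive entries in row(s) 1, so the ratio test bounds it — not unbounded.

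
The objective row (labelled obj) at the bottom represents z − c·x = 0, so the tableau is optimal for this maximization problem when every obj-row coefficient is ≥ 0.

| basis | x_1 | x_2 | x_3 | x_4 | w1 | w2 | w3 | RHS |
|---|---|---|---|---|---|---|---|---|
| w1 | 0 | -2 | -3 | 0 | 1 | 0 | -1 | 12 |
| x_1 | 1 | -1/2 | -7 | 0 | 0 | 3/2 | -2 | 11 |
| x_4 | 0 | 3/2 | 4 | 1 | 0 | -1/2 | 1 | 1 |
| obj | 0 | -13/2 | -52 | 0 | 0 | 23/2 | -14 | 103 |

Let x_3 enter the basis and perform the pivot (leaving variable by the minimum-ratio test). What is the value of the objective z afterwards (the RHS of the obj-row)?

116

Ratio test on column x_3 — row 1: entry -3 ≤ 0; row 2: entry -7 ≤ 0; row 3: 1/4 = 1/4. Minimum is 1/4 at row 3 (x_4 leaves); pivot element 4.
Pivot on row 3; the obj-row RHS becomes 103 − (-52)·(1/4) = 116.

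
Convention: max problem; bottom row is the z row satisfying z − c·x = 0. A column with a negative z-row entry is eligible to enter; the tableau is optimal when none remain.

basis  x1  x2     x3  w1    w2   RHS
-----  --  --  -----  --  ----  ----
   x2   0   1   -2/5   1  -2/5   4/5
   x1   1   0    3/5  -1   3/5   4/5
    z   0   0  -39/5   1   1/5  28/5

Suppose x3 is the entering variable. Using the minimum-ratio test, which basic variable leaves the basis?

Column x3 entries and ratios — x2: -2/5 ≤ 0, skip; x1: (4/5)/(3/5) = 4/3.
Smallest ratio is 4/3 in the row of x1, so x1 leaves.

x1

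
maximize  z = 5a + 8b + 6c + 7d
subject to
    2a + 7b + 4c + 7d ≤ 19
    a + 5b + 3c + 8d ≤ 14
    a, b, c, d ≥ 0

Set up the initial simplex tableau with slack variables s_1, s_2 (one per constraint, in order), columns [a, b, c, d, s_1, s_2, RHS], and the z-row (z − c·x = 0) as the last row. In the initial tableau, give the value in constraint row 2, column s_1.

0

Slack s_1 belongs to constraint 1; its column is the unit vector e_1, so the entry in row 2 is 0.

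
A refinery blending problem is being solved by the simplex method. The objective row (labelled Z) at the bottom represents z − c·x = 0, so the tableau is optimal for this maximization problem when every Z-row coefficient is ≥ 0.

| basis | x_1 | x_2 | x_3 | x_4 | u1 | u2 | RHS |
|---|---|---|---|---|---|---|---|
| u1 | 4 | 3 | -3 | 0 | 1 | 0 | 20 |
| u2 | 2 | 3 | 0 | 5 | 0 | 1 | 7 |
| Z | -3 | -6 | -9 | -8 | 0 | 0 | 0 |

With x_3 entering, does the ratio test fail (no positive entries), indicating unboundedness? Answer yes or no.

yes

Every constraint-row entry in column x_3 is ≤ 0, so increasing x_3 is unbounded.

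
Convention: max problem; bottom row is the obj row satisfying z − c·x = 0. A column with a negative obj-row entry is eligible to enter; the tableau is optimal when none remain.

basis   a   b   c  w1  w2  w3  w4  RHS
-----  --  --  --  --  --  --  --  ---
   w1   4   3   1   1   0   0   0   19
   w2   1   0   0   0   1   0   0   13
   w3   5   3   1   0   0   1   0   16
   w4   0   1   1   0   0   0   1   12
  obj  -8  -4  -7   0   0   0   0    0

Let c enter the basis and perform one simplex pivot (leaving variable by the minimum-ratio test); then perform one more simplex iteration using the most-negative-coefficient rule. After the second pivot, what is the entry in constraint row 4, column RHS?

12

Ratio test on column c — row 1: 19/1 = 19; row 2: entry 0 ≤ 0; row 3: 16/1 = 16; row 4: 12/1 = 12. Minimum is 12 at row 4 (w4 leaves); pivot element 1.
Divide row 4 by 1; eliminate column c from the other rows.
Second iteration: most negative obj-row entry is -8 in column a, so a enters.
Ratio test on column a — row 1: 7/4 = 7/4; row 2: 13/1 = 13; row 3: 4/5 = 4/5; row 4: entry 0 ≤ 0. Minimum is 4/5 at row 3 (w3 leaves); pivot element 5.
Divide row 3 by 5; eliminate column a from the other rows.
After both pivots, the entry at constraint row 4, column RHS is 12.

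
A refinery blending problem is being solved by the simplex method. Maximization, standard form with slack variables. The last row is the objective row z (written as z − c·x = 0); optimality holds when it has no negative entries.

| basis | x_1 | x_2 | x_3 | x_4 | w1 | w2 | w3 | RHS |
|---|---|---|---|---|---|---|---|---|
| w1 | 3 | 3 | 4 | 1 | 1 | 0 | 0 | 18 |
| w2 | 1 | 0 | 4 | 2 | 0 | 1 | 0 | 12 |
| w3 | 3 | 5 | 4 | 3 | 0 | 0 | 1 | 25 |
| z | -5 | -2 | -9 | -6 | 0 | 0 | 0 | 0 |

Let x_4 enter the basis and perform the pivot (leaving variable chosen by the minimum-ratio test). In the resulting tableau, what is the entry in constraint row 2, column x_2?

0

Ratio test on column x_4 — row 1: 18/1 = 18; row 2: 12/2 = 6; row 3: 25/3 = 25/3. Minimum is 6 at row 2 (w2 leaves); pivot element 2.
Divide row 2 by 2; eliminate column x_4 from the other rows.
In the new row 2, the x_2 entry is the old entry divided by the pivot: 0/2 = 0.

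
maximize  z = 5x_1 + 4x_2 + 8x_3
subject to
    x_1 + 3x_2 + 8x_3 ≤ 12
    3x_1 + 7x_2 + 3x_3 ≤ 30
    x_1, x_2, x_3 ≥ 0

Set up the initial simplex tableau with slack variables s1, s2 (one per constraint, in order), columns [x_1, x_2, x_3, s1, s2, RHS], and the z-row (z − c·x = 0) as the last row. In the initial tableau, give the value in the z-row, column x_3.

-8

The z-row carries the negated objective coefficients: the x_3 entry is -8.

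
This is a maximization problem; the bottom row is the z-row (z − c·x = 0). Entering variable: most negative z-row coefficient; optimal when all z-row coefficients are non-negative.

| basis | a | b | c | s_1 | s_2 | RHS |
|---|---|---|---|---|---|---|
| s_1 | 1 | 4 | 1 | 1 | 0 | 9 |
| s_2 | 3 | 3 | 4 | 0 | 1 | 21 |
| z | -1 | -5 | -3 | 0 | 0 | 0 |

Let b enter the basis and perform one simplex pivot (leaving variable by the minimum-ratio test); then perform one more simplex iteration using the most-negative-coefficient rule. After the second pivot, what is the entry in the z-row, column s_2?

Ratio test on column b — row 1: 9/4 = 9/4; row 2: 21/3 = 7. Minimum is 9/4 at row 1 (s_1 leaves); pivot element 4.
Divide row 1 by 4; eliminate column b from the other rows.
Second iteration: most negative z-row entry is -7/4 in column c, so c enters.
Ratio test on column c — row 1: (9/4)/(1/4) = 9; row 2: (57/4)/(13/4) = 57/13. Minimum is 57/13 at row 2 (s_2 leaves); pivot element 13/4.
Divide row 2 by 13/4; eliminate column c from the other rows.
After both pivots, the entry at the z-row, column s_2 is 7/13.

7/13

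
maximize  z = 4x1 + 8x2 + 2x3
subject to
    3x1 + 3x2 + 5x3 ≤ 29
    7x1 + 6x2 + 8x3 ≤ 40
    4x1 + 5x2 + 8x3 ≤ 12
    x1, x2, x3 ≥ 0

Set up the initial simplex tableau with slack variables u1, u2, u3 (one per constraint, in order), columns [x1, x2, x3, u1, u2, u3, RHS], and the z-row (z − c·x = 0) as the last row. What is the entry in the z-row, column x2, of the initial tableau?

-8

The z-row carries the negated objective coefficients: the x2 entry is -8.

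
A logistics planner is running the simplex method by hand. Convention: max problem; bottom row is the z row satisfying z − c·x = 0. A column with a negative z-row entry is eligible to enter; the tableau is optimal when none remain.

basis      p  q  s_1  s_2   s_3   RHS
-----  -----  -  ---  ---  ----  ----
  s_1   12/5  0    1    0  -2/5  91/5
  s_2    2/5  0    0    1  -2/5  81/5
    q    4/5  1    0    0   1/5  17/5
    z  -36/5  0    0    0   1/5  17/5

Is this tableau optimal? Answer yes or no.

no

The z-row has a negative entry -36/5 in column p, so it is not optimal.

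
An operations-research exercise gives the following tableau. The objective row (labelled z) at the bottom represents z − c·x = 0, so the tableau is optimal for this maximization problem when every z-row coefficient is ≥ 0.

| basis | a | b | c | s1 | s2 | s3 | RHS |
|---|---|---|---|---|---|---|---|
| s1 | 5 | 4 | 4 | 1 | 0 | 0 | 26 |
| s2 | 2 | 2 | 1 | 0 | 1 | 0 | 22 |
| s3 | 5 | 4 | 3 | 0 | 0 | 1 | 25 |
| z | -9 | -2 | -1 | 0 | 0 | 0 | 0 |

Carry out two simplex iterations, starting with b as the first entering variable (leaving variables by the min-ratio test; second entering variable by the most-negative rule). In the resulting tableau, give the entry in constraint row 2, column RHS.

12

Ratio test on column b — row 1: 26/4 = 13/2; row 2: 22/2 = 11; row 3: 25/4 = 25/4. Minimum is 25/4 at row 3 (s3 leaves); pivot element 4.
Divide row 3 by 4; eliminate column b from the other rows.
Second iteration: most negative z-row entry is -13/2 in column a, so a enters.
Ratio test on column a — row 1: entry 0 ≤ 0; row 2: entry -1/2 ≤ 0; row 3: (25/4)/(5/4) = 5. Minimum is 5 at row 3 (b leaves); pivot element 5/4.
Divide row 3 by 5/4; eliminate column a from the other rows.
After both pivots, the entry at constraint row 2, column RHS is 12.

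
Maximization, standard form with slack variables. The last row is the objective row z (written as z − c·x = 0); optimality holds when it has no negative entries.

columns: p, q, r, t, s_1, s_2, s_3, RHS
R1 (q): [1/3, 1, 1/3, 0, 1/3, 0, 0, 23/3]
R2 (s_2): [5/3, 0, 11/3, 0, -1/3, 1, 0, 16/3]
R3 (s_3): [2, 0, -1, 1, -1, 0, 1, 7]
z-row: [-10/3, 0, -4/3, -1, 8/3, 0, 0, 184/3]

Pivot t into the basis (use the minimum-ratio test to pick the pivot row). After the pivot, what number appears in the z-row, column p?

Ratio test on column t — row 1: entry 0 ≤ 0; row 2: entry 0 ≤ 0; row 3: 7/1 = 7. Minimum is 7 at row 3 (s_3 leaves); pivot element 1.
Divide row 3 by 1; eliminate column t from the other rows.
z-row update in column p: -10/3 − (-1)·2 = -4/3.

-4/3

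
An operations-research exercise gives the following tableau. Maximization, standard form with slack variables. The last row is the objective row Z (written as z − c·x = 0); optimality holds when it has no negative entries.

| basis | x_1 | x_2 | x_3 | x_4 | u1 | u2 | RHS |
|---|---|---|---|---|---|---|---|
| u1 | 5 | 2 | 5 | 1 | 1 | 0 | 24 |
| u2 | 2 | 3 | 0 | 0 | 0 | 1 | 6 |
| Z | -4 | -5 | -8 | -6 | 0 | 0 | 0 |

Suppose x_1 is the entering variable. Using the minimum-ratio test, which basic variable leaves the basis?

Column x_1 entries and ratios — u1: 24/5 = 24/5; u2: 6/2 = 3.
Smallest ratio is 3 in the row of u2, so u2 leaves.

u2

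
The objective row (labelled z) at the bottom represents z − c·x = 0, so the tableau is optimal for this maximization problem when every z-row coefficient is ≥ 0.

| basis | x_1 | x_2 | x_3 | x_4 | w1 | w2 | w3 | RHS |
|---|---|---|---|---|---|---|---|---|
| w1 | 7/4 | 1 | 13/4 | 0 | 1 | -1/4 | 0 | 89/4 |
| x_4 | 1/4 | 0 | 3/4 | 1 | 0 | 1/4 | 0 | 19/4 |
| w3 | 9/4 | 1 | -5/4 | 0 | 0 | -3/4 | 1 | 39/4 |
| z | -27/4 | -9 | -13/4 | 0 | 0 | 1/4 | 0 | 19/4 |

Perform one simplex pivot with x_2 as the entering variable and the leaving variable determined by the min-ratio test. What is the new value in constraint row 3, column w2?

Ratio test on column x_2 — row 1: (89/4)/1 = 89/4; row 2: entry 0 ≤ 0; row 3: (39/4)/1 = 39/4. Minimum is 39/4 at row 3 (w3 leaves); pivot element 1.
Divide row 3 by 1; eliminate column x_2 from the other rows.
In the new row 3, the w2 entry is the old entry divided by the pivot: (-3/4)/1 = -3/4.

-3/4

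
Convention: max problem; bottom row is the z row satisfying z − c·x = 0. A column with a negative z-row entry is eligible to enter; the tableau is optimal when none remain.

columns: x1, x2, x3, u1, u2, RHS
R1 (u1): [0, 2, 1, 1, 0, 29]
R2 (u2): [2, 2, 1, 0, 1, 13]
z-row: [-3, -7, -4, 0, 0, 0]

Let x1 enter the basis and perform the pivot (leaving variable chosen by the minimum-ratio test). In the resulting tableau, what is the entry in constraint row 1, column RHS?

Ratio test on column x1 — row 1: entry 0 ≤ 0; row 2: 13/2 = 13/2. Minimum is 13/2 at row 2 (u2 leaves); pivot element 2.
Divide row 2 by 2; eliminate column x1 from the other rows.
Row 1 update in column RHS: 29 − 0·(13/2) = 29.

29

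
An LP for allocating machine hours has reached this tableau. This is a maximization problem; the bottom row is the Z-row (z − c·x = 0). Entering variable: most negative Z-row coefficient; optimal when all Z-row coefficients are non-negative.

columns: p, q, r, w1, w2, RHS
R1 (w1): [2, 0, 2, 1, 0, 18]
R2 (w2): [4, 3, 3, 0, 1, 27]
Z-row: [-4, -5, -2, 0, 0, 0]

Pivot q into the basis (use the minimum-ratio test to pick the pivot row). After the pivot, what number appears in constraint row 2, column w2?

1/3

Ratio test on column q — row 1: entry 0 ≤ 0; row 2: 27/3 = 9. Minimum is 9 at row 2 (w2 leaves); pivot element 3.
Divide row 2 by 3; eliminate column q from the other rows.
In the new row 2, the w2 entry is the old entry divided by the pivot: 1/3 = 1/3.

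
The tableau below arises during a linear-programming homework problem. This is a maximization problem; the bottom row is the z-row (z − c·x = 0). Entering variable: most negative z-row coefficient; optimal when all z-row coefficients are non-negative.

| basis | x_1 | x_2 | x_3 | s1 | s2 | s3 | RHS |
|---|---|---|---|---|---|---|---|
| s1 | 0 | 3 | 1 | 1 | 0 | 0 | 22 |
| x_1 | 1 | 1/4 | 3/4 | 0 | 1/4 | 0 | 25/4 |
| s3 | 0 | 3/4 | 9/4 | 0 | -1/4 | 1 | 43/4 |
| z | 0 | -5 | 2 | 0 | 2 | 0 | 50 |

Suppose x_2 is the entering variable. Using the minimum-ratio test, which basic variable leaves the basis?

Column x_2 entries and ratios — s1: 22/3 = 22/3; x_1: (25/4)/(1/4) = 25; s3: (43/4)/(3/4) = 43/3.
Smallest ratio is 22/3 in the row of s1, so s1 leaves.

s1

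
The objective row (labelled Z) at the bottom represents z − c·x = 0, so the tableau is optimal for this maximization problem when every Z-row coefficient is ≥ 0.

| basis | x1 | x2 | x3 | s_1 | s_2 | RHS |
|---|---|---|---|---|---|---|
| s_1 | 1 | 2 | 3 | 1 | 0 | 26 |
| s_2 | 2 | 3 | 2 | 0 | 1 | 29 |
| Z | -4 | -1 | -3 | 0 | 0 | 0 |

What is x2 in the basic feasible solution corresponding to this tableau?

0

x2 is not in the basis, so in the current basic feasible solution x2 = 0.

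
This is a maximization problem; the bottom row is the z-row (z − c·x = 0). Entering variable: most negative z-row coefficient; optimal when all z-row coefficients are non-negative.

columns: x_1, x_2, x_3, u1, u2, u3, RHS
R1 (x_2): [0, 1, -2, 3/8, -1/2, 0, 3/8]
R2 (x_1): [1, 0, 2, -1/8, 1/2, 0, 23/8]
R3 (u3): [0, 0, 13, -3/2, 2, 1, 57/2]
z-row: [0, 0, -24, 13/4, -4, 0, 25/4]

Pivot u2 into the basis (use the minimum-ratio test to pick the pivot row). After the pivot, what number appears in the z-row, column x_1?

8

Ratio test on column u2 — row 1: entry -1/2 ≤ 0; row 2: (23/8)/(1/2) = 23/4; row 3: (57/2)/2 = 57/4. Minimum is 23/4 at row 2 (x_1 leaves); pivot element 1/2.
Divide row 2 by 1/2; eliminate column u2 from the other rows.
z-row update in column x_1: 0 − (-4)·2 = 8.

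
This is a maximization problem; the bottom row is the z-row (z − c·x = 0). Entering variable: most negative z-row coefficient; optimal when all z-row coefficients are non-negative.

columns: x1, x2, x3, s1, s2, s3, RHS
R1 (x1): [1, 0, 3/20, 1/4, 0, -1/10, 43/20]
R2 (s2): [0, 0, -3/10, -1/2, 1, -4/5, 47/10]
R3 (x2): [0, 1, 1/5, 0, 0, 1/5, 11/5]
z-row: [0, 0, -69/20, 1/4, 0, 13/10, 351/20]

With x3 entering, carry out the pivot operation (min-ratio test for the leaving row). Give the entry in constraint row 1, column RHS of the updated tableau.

1/2

Ratio test on column x3 — row 1: (43/20)/(3/20) = 43/3; row 2: entry -3/10 ≤ 0; row 3: (11/5)/(1/5) = 11. Minimum is 11 at row 3 (x2 leaves); pivot element 1/5.
Divide row 3 by 1/5; eliminate column x3 from the other rows.
Row 1 update in column RHS: 43/20 − (3/20)·11 = 1/2.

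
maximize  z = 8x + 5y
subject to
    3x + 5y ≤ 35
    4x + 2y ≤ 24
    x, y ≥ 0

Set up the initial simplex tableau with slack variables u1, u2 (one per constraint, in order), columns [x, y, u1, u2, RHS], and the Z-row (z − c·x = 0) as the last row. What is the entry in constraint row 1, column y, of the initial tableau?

Constraint 1 has coefficient 5 on y.

5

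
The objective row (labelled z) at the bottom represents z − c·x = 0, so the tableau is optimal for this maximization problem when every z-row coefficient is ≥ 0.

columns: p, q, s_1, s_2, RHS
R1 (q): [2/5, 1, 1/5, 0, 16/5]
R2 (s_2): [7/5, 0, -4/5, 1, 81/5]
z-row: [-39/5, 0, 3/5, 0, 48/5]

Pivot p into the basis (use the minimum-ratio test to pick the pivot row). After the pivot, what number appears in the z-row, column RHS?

Ratio test on column p — row 1: (16/5)/(2/5) = 8; row 2: (81/5)/(7/5) = 81/7. Minimum is 8 at row 1 (q leaves); pivot element 2/5.
Divide row 1 by 2/5; eliminate column p from the other rows.
z-row update in column RHS: 48/5 − (-39/5)·8 = 72.

72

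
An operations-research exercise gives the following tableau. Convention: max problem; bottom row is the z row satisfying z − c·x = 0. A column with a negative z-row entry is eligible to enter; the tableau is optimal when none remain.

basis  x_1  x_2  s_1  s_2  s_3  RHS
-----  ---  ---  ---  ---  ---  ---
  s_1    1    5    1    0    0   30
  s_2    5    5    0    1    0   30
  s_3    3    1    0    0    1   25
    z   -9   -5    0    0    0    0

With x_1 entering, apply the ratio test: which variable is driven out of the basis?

Column x_1 entries and ratios — s_1: 30/1 = 30; s_2: 30/5 = 6; s_3: 25/3 = 25/3.
Smallest ratio is 6 in the row of s_2, so s_2 leaves.

s_2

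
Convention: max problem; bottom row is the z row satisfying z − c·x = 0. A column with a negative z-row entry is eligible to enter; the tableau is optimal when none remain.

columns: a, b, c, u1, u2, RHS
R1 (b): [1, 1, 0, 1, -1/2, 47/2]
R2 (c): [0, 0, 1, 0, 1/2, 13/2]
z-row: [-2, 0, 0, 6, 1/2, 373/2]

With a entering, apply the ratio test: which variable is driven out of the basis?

b

Column a entries and ratios — b: (47/2)/1 = 47/2; c: 0 ≤ 0, skip.
Smallest ratio is 47/2 in the row of b, so b leaves.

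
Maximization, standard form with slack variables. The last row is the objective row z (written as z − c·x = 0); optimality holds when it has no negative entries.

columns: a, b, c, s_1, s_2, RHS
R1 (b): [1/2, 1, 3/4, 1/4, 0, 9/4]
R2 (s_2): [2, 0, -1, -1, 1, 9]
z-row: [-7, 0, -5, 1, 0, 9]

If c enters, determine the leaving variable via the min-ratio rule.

b

Column c entries and ratios — b: (9/4)/(3/4) = 3; s_2: -1 ≤ 0, skip.
Smallest ratio is 3 in the row of b, so b leaves.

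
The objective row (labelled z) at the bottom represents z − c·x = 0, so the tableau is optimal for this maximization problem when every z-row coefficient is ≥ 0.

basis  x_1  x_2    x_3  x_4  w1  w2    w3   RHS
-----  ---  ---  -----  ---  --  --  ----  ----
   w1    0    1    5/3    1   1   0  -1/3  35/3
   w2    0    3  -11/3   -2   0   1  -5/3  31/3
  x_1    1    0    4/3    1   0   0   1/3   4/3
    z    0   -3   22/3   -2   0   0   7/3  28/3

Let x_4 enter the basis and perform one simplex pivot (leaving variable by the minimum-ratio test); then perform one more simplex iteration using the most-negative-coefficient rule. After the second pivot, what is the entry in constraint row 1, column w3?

Ratio test on column x_4 — row 1: (35/3)/1 = 35/3; row 2: entry -2 ≤ 0; row 3: (4/3)/1 = 4/3. Minimum is 4/3 at row 3 (x_1 leaves); pivot element 1.
Divide row 3 by 1; eliminate column x_4 from the other rows.
Second iteration: most negative z-row entry is -3 in column x_2, so x_2 enters.
Ratio test on column x_2 — row 1: (31/3)/1 = 31/3; row 2: 13/3 = 13/3; row 3: entry 0 ≤ 0. Minimum is 13/3 at row 2 (w2 leaves); pivot element 3.
Divide row 2 by 3; eliminate column x_2 from the other rows.
After both pivots, the entry at constraint row 1, column w3 is -1/3.

-1/3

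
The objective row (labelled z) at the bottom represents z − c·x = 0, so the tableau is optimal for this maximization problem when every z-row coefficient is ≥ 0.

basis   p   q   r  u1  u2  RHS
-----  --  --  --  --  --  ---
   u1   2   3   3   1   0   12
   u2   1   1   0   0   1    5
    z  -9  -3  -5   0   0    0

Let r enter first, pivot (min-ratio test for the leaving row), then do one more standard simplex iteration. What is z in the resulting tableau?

145/3

Ratio test on column r — row 1: 12/3 = 4; row 2: entry 0 ≤ 0. Minimum is 4 at row 1 (u1 leaves); pivot element 3.
Pivot on row 1; the z-row RHS becomes 0 − (-5)·4 = 20.
Next entering variable (most negative z-row entry -17/3): p.
Ratio test on column p — row 1: 4/(2/3) = 6; row 2: 5/1 = 5. Minimum is 5 at row 2 (u2 leaves); pivot element 1.
After the second pivot the z-row RHS is 20 − (-17/3)·5 = 145/3.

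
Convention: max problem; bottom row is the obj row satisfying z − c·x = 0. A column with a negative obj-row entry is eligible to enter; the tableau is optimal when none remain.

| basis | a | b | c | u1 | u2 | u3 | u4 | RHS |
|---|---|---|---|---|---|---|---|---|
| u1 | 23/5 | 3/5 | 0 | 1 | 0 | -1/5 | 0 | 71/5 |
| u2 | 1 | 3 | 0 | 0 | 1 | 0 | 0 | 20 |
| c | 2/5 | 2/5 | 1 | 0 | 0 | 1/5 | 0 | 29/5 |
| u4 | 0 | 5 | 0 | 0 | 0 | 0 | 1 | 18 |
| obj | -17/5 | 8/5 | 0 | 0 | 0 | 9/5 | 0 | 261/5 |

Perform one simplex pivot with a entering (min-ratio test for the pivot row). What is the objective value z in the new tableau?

Ratio test on column a — row 1: (71/5)/(23/5) = 71/23; row 2: 20/1 = 20; row 3: (29/5)/(2/5) = 29/2; row 4: entry 0 ≤ 0. Minimum is 71/23 at row 1 (u1 leaves); pivot element 23/5.
Pivot on row 1; the obj-row RHS becomes 261/5 − (-17/5)·(71/23) = 1442/23.

1442/23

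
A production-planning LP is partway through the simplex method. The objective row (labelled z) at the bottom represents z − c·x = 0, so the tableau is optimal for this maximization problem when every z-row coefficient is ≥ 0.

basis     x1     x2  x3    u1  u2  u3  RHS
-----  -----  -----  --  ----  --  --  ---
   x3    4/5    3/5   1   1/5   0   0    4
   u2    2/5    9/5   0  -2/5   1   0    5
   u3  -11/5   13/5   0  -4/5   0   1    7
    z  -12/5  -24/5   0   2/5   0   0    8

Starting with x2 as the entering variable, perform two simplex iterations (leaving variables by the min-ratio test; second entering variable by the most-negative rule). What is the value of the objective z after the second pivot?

Ratio test on column x2 — row 1: 4/(3/5) = 20/3; row 2: 5/(9/5) = 25/9; row 3: 7/(13/5) = 35/13. Minimum is 35/13 at row 3 (u3 leaves); pivot element 13/5.
Pivot on row 3; the z-row RHS becomes 8 − (-24/5)·(35/13) = 272/13.
Next entering variable (most negative z-row entry -84/13): x1.
Ratio test on column x1 — row 1: (31/13)/(17/13) = 31/17; row 2: (2/13)/(25/13) = 2/25; row 3: entry -11/13 ≤ 0. Minimum is 2/25 at row 2 (u2 leaves); pivot element 25/13.
After the second pivot the z-row RHS is 272/13 − (-84/13)·(2/25) = 536/25.

536/25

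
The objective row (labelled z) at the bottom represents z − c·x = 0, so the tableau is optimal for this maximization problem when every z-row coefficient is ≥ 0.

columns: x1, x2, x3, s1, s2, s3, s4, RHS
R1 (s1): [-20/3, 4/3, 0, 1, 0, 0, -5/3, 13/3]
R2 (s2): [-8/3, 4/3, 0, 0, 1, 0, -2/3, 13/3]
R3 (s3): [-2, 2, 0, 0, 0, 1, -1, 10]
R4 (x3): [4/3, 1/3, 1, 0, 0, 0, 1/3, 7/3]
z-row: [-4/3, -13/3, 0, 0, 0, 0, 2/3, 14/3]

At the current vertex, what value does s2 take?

s2 is basic (row 2); its value is the RHS of that row, 13/3.

13/3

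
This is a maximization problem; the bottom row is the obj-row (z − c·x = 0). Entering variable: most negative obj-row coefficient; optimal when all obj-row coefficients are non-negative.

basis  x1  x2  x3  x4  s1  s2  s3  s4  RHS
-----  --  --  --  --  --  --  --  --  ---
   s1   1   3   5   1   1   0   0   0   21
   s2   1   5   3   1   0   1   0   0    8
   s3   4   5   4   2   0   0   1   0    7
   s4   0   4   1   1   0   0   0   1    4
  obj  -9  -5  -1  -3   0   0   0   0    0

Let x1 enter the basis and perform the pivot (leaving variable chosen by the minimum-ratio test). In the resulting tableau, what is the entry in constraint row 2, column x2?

Ratio test on column x1 — row 1: 21/1 = 21; row 2: 8/1 = 8; row 3: 7/4 = 7/4; row 4: entry 0 ≤ 0. Minimum is 7/4 at row 3 (s3 leaves); pivot element 4.
Divide row 3 by 4; eliminate column x1 from the other rows.
Row 2 update in column x2: 5 − 1·(5/4) = 15/4.

15/4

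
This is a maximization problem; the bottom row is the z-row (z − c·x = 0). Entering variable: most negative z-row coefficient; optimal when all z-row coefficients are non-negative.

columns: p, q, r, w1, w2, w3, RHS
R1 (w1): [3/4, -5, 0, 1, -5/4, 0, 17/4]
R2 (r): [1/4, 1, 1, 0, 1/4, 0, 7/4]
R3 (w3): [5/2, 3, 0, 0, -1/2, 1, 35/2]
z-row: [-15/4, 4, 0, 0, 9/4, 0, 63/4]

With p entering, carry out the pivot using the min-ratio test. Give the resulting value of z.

37

Ratio test on column p — row 1: (17/4)/(3/4) = 17/3; row 2: (7/4)/(1/4) = 7; row 3: (35/2)/(5/2) = 7. Minimum is 17/3 at row 1 (w1 leaves); pivot element 3/4.
Pivot on row 1; the z-row RHS becomes 63/4 − (-15/4)·(17/3) = 37.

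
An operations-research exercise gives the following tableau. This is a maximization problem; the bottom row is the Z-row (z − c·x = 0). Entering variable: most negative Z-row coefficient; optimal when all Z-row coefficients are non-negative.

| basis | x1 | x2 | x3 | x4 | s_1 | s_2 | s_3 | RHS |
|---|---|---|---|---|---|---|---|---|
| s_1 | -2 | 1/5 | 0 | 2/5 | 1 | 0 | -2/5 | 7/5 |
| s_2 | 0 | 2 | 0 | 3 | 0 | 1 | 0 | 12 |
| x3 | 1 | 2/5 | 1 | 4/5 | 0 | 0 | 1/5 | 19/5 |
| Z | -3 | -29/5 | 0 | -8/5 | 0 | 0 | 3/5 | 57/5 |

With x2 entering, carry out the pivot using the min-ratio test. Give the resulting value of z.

231/5

Ratio test on column x2 — row 1: (7/5)/(1/5) = 7; row 2: 12/2 = 6; row 3: (19/5)/(2/5) = 19/2. Minimum is 6 at row 2 (s_2 leaves); pivot element 2.
Pivot on row 2; the Z-row RHS becomes 57/5 − (-29/5)·6 = 231/5.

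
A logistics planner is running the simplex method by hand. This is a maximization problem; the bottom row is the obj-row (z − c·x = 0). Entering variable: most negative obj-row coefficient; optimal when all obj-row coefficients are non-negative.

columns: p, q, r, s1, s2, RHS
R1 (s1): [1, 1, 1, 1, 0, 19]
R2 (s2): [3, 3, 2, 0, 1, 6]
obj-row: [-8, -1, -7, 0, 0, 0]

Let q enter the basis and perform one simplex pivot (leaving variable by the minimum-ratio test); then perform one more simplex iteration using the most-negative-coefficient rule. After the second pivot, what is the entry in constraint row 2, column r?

2/3

Ratio test on column q — row 1: 19/1 = 19; row 2: 6/3 = 2. Minimum is 2 at row 2 (s2 leaves); pivot element 3.
Divide row 2 by 3; eliminate column q from the other rows.
Second iteration: most negative obj-row entry is -7 in column p, so p enters.
Ratio test on column p — row 1: entry 0 ≤ 0; row 2: 2/1 = 2. Minimum is 2 at row 2 (q leaves); pivot element 1.
Divide row 2 by 1; eliminate column p from the other rows.
After both pivots, the entry at constraint row 2, column r is 2/3.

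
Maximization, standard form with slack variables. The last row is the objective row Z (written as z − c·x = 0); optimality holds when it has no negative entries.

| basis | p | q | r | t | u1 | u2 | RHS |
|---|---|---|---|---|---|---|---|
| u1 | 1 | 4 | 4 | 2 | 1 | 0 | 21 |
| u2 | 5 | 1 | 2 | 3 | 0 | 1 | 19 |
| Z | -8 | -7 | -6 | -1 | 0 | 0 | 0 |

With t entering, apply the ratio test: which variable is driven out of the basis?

Column t entries and ratios — u1: 21/2 = 21/2; u2: 19/3 = 19/3.
Smallest ratio is 19/3 in the row of u2, so u2 leaves.

u2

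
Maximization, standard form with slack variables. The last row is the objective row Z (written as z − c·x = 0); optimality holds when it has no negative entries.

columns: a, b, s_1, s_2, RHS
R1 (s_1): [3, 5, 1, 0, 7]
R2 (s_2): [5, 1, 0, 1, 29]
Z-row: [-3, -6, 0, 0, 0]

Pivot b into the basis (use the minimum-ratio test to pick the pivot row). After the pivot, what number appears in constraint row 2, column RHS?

Ratio test on column b — row 1: 7/5 = 7/5; row 2: 29/1 = 29. Minimum is 7/5 at row 1 (s_1 leaves); pivot element 5.
Divide row 1 by 5; eliminate column b from the other rows.
Row 2 update in column RHS: 29 − 1·(7/5) = 138/5.

138/5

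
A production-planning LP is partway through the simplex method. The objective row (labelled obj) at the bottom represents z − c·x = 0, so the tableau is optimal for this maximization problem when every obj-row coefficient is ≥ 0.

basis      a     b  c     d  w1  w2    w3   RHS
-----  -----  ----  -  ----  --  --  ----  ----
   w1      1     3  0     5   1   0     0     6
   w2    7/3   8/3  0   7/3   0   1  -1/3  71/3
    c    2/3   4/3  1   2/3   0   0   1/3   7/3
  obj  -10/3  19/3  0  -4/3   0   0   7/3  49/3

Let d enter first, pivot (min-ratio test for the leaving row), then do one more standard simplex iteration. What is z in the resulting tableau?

Ratio test on column d — row 1: 6/5 = 6/5; row 2: (71/3)/(7/3) = 71/7; row 3: (7/3)/(2/3) = 7/2. Minimum is 6/5 at row 1 (w1 leaves); pivot element 5.
Pivot on row 1; the obj-row RHS becomes 49/3 − (-4/3)·(6/5) = 269/15.
Next entering variable (most negative obj-row entry -46/15): a.
Ratio test on column a — row 1: (6/5)/(1/5) = 6; row 2: (313/15)/(28/15) = 313/28; row 3: (23/15)/(8/15) = 23/8. Minimum is 23/8 at row 3 (c leaves); pivot element 8/15.
After the second pivot the obj-row RHS is 269/15 − (-46/15)·(23/8) = 107/4.

107/4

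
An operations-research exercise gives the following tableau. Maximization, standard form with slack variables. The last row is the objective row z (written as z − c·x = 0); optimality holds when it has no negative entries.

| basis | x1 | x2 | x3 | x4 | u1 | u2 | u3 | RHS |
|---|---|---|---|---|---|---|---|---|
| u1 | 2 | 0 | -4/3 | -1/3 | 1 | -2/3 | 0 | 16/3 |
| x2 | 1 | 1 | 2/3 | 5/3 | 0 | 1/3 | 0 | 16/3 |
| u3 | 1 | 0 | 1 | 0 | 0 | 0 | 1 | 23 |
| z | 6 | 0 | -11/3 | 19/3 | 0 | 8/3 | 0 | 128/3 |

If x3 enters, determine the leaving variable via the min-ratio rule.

x2

Column x3 entries and ratios — u1: -4/3 ≤ 0, skip; x2: (16/3)/(2/3) = 8; u3: 23/1 = 23.
Smallest ratio is 8 in the row of x2, so x2 leaves.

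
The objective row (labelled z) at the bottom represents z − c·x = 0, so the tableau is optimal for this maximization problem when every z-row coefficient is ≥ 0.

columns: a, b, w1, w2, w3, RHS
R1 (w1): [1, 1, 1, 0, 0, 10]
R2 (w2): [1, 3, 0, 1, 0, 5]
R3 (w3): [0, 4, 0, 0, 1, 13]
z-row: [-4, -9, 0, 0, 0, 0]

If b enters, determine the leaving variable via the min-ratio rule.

Column b entries and ratios — w1: 10/1 = 10; w2: 5/3 = 5/3; w3: 13/4 = 13/4.
Smallest ratio is 5/3 in the row of w2, so w2 leaves.

w2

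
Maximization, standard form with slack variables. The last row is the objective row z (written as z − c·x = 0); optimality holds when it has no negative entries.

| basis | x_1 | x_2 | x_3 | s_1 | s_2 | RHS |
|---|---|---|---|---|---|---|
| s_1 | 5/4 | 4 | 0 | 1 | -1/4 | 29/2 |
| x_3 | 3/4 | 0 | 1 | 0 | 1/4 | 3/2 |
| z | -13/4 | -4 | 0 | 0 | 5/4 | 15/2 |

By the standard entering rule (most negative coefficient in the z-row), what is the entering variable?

x_2

Negative z-row entries: x_1: -13/4, x_2: -4.
The most negative is -4 in column x_2, so x_2 enters.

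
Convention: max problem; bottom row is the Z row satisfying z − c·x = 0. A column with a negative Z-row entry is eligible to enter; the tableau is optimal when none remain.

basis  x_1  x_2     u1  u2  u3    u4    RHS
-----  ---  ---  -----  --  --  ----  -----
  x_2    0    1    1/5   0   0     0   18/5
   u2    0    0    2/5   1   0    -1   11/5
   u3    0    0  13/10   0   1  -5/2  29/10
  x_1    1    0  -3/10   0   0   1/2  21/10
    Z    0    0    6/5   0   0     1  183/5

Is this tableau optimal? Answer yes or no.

yes

Every Z-row coefficient is ≥ 0, so the tableau is optimal.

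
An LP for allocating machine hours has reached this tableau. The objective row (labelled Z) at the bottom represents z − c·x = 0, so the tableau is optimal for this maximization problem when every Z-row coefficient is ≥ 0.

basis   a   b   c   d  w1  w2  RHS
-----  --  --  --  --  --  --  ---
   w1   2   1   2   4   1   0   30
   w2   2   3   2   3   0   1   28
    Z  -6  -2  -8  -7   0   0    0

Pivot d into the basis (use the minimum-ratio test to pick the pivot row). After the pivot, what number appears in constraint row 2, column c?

Ratio test on column d — row 1: 30/4 = 15/2; row 2: 28/3 = 28/3. Minimum is 15/2 at row 1 (w1 leaves); pivot element 4.
Divide row 1 by 4; eliminate column d from the other rows.
Row 2 update in column c: 2 − 3·(1/2) = 1/2.

1/2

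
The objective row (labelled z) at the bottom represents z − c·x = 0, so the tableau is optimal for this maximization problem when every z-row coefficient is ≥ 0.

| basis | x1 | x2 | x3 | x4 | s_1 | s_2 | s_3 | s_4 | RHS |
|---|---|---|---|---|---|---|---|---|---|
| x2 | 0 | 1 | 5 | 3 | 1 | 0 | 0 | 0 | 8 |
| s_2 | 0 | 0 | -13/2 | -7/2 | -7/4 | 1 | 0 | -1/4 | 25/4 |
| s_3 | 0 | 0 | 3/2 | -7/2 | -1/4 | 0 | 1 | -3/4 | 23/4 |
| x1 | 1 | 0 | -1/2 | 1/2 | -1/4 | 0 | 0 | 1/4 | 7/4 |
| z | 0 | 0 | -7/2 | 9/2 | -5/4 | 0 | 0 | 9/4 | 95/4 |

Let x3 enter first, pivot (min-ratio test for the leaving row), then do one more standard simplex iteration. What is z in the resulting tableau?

135/4

Ratio test on column x3 — row 1: 8/5 = 8/5; row 2: entry -13/2 ≤ 0; row 3: (23/4)/(3/2) = 23/6; row 4: entry -1/2 ≤ 0. Minimum is 8/5 at row 1 (x2 leaves); pivot element 5.
Pivot on row 1; the z-row RHS becomes 95/4 − (-7/2)·(8/5) = 587/20.
Next entering variable (most negative z-row entry -11/20): s_1.
Ratio test on column s_1 — row 1: (8/5)/(1/5) = 8; row 2: entry -9/20 ≤ 0; row 3: entry -11/20 ≤ 0; row 4: entry -3/20 ≤ 0. Minimum is 8 at row 1 (x3 leaves); pivot element 1/5.
After the second pivot the z-row RHS is 587/20 − (-11/20)·8 = 135/4.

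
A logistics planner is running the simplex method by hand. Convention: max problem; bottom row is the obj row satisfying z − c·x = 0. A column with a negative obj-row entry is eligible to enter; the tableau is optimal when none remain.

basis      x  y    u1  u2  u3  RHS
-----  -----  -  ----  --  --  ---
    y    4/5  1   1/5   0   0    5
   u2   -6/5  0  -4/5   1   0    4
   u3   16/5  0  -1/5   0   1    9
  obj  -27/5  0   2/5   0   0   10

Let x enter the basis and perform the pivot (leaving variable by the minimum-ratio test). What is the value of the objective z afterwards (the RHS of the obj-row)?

Ratio test on column x — row 1: 5/(4/5) = 25/4; row 2: entry -6/5 ≤ 0; row 3: 9/(16/5) = 45/16. Minimum is 45/16 at row 3 (u3 leaves); pivot element 16/5.
Pivot on row 3; the obj-row RHS becomes 10 − (-27/5)·(45/16) = 403/16.

403/16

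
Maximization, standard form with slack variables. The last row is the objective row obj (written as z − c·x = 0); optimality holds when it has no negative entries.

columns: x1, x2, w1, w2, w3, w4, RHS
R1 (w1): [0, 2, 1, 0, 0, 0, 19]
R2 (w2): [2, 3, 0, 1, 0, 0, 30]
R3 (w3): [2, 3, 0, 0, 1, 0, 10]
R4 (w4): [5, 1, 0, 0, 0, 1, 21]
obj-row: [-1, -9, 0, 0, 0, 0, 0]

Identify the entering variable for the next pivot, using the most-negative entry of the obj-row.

x2

Negative obj-row entries: x1: -1, x2: -9.
The most negative is -9 in column x2, so x2 enters.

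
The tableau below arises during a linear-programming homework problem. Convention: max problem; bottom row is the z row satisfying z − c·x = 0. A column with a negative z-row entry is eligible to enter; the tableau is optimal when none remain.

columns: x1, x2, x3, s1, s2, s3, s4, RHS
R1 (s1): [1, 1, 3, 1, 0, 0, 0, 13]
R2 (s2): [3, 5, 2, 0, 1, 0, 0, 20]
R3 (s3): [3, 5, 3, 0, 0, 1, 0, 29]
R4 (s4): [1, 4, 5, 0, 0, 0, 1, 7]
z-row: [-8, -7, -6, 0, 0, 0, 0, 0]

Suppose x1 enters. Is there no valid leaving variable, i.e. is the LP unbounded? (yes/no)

no

Column x1 has positive entries in row(s) 1, 2, 3, 4, so the ratio test bounds it — not unbounded.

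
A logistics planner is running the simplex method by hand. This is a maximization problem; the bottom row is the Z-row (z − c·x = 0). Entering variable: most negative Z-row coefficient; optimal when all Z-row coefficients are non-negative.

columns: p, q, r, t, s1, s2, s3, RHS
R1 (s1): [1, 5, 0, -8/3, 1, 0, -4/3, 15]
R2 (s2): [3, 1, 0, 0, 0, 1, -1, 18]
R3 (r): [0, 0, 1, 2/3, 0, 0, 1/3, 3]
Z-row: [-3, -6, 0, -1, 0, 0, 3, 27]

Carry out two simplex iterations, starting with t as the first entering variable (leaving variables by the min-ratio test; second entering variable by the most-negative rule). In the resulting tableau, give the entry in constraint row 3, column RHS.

9/2

Ratio test on column t — row 1: entry -8/3 ≤ 0; row 2: entry 0 ≤ 0; row 3: 3/(2/3) = 9/2. Minimum is 9/2 at row 3 (r leaves); pivot element 2/3.
Divide row 3 by 2/3; eliminate column t from the other rows.
Second iteration: most negative Z-row entry is -6 in column q, so q enters.
Ratio test on column q — row 1: 27/5 = 27/5; row 2: 18/1 = 18; row 3: entry 0 ≤ 0. Minimum is 27/5 at row 1 (s1 leaves); pivot element 5.
Divide row 1 by 5; eliminate column q from the other rows.
After both pivots, the entry at constraint row 3, column RHS is 9/2.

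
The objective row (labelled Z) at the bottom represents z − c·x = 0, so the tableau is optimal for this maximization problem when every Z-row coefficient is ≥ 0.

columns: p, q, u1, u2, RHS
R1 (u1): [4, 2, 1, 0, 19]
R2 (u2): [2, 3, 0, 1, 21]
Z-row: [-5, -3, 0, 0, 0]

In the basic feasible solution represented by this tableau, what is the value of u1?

19

u1 is basic (row 1); its value is the RHS of that row, 19.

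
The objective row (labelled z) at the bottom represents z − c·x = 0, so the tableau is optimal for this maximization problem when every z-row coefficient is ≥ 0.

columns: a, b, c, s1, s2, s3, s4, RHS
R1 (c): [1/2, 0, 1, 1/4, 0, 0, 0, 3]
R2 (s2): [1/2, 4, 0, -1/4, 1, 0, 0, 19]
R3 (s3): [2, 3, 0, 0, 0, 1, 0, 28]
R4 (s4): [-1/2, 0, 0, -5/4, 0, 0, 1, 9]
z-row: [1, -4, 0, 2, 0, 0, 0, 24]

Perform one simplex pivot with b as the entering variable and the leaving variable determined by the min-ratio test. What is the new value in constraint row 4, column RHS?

9

Ratio test on column b — row 1: entry 0 ≤ 0; row 2: 19/4 = 19/4; row 3: 28/3 = 28/3; row 4: entry 0 ≤ 0. Minimum is 19/4 at row 2 (s2 leaves); pivot element 4.
Divide row 2 by 4; eliminate column b from the other rows.
Row 4 update in column RHS: 9 − 0·(19/4) = 9.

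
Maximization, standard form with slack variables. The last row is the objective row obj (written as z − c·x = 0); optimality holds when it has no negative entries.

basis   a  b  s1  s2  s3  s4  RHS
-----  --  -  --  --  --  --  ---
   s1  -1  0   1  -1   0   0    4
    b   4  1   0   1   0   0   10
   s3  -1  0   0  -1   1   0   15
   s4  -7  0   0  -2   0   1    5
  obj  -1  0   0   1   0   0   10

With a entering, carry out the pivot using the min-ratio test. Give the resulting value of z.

25/2

Ratio test on column a — row 1: entry -1 ≤ 0; row 2: 10/4 = 5/2; row 3: entry -1 ≤ 0; row 4: entry -7 ≤ 0. Minimum is 5/2 at row 2 (b leaves); pivot element 4.
Pivot on row 2; the obj-row RHS becomes 10 − (-1)·(5/2) = 25/2.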